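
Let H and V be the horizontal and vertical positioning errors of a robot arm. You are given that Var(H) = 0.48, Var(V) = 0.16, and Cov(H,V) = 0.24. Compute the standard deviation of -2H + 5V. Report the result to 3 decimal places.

1.058

Var(-2H + 5V) = (-2)²·Var(H) + (5)²·Var(V) + 2·(-2)·(5)·Cov(H,V)
= 4·0.48 + 25·0.16 + -20·0.24 = 1.12
σ(-2H + 5V) = √1.12 ≈ 1.058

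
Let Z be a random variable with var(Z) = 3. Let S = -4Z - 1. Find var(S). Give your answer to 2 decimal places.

var(-4Z - 1) = (-4)²·var(Z) = 16·3 = 48

48.00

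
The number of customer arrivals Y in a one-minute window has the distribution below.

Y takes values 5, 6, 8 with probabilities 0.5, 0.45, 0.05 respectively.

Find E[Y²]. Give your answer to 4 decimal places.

31.9000

E[Y²] = (5)²(0.5) + (6)²(0.45) + (8)²(0.05) = 31.9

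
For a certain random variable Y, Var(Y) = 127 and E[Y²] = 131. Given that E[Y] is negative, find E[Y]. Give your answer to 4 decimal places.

-2.0000

(E[Y])² = E[Y²] − Var(Y) = 131 − 127 = 4
E[Y] = −√4 = -2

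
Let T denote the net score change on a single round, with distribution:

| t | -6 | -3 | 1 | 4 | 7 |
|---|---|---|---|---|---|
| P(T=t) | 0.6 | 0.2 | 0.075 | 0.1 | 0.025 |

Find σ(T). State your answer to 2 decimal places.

E[T] = (-6)(0.6) + (-3)(0.2) + (1)(0.075) + (4)(0.1) + (7)(0.025) = -3.55
E[T²] = (-6)²(0.6) + (-3)²(0.2) + (1)²(0.075) + (4)²(0.1) + (7)²(0.025) = 26.3
var(T) = E[T²] − (E[T])² = 26.3 − (-3.55)² = 13.6975
σ(T) = √13.6975 ≈ 3.70

3.70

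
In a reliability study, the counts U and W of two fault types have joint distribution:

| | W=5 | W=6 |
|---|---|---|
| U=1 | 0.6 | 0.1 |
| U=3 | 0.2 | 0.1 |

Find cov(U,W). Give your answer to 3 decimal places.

E[U] = 1.6,  E[W] = 5.2
E[UW] = 8.4
cov(U,W) = E[UW] − E[U]E[W] = 8.4 − (1.6)(5.2) = 0.08

0.080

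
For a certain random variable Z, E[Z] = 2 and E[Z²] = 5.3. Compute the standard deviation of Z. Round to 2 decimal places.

V(Z) = 5.3 − (2)² = 1.3
sd(Z) = √1.3 ≈ 1.14

1.14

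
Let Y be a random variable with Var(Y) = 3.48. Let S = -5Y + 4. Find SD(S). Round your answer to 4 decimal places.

9.3274

Var(-5Y + 4) = (-5)²·3.48 = 87
SD(S) = √87 ≈ 9.3274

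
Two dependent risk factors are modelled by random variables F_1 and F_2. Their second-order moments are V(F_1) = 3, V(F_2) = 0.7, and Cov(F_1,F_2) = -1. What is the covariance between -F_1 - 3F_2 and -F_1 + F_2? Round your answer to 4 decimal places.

Cov(-F_1 - 3F_2, -F_1 + F_2) = (-1)(-1)V(F_1) + (-3)(1)V(F_2) + [(-1)(1) + (-3)(-1)]Cov(F_1,F_2)
= 1·3 + -3·0.7 + 2·-1 = -1.1

-1.1000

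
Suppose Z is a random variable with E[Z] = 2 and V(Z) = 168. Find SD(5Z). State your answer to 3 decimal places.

V(5Z) = (5)²·168 = 4200
SD(5Z) = √4200 ≈ 64.807

64.807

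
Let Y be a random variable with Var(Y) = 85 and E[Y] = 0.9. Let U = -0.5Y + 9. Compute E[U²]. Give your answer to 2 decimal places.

94.35

E[-0.5Y + 9] = -0.5·0.9 + 9 = 8.55
Var(-0.5Y + 9) = (-0.5)²·85 = 21.25
E[U²] = Var(U) + (E[U])² = 21.25 + (8.55)² = 94.3525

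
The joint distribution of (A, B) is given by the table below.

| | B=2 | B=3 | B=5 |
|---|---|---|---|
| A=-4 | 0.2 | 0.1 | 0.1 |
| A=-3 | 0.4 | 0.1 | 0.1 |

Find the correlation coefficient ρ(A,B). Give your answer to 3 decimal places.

E[A] = -3.4,  E[B] = 2.8
E[AB] = -9.6
Cov(A,B) = E[AB] − E[A]E[B] = -9.6 − (-3.4)(2.8) = -0.08
Var(A) = 0.24,  Var(B) = 1.36
ρ = -0.08 / √(0.24·1.36) ≈ -0.140

-0.140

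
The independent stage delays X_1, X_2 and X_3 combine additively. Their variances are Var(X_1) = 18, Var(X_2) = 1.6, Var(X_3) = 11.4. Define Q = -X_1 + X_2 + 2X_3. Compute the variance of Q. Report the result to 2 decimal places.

By independence, Var(Q) = (-1)²Var(X_1) + (1)²Var(X_2) + (2)²Var(X_3)
= (-1)²·18 + (1)²·1.6 + (2)²·11.4 = 65.2

65.20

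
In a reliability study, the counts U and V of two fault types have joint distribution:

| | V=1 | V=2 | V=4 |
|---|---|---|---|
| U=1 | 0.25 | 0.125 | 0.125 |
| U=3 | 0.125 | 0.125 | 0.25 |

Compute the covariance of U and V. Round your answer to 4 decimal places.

0.3750

E[U] = 2,  E[V] = 2.375
E[UV] = 5.125
Cov(U,V) = E[UV] − E[U]E[V] = 5.125 − (2)(2.375) = 0.375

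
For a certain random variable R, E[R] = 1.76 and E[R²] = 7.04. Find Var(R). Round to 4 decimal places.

3.9424

Var(R) = 7.04 − (1.76)² = 3.9424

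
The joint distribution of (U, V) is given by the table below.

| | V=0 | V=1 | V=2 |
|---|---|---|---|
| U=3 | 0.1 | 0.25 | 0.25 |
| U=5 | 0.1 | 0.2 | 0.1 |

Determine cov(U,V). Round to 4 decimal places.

E[U] = 3.8,  E[V] = 1.15
E[UV] = 4.25
cov(U,V) = E[UV] − E[U]E[V] = 4.25 − (3.8)(1.15) = -0.12

-0.1200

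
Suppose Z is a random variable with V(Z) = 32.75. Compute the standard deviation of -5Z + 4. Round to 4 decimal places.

28.6138

V(-5Z + 4) = (-5)²·32.75 = 818.75
SD(-5Z + 4) = √818.75 ≈ 28.6138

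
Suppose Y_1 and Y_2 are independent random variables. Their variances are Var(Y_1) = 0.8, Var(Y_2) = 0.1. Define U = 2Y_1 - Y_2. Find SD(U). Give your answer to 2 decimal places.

1.82

By independence, Var(U) = (2)²Var(Y_1) + (-1)²Var(Y_2)
= (2)²·0.8 + (-1)²·0.1 = 3.3
SD(U) = √3.3 ≈ 1.82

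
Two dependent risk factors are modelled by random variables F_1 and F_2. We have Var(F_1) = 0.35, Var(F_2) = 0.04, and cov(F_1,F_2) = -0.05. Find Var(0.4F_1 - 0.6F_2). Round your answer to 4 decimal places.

0.0944

Var(0.4F_1 - 0.6F_2) = (0.4)²·Var(F_1) + (-0.6)²·Var(F_2) + 2·(0.4)·(-0.6)·cov(F_1,F_2)
= 0.16·0.35 + 0.36·0.04 + -0.48·-0.05 = 0.0944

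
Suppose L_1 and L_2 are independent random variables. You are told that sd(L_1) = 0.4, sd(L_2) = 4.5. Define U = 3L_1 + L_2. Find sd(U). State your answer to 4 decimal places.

4.6573

Var(L_1) = 0.16, Var(L_2) = 20.25
By independence, Var(U) = (3)²Var(L_1) + (1)²Var(L_2)
= (3)²·0.16 + (1)²·20.25 = 21.69
sd(U) = √21.69 ≈ 4.6573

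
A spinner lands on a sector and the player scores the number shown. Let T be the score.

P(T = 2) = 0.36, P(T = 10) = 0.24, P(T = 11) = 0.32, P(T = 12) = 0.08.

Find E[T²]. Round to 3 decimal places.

E[T²] = (2)²(0.36) + (10)²(0.24) + (11)²(0.32) + (12)²(0.08) = 75.68

75.680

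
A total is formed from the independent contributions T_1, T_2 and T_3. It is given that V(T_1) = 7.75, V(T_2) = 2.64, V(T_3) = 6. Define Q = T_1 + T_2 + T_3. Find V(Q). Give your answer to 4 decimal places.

By independence, V(Q) = (1)²V(T_1) + (1)²V(T_2) + (1)²V(T_3)
= (1)²·7.75 + (1)²·2.64 + (1)²·6 = 16.39

16.3900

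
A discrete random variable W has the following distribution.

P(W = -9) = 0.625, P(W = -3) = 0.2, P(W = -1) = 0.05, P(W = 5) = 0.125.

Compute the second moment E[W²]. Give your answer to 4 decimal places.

55.6000

E[W²] = (-9)²(0.625) + (-3)²(0.2) + (-1)²(0.05) + (5)²(0.125) = 55.6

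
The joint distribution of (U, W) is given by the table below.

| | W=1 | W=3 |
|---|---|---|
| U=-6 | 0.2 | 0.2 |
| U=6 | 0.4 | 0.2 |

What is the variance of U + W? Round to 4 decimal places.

33.6000

E[U] = 1.2,  E[W] = 1.8,  E[UW] = 1.2
Var(U) = 36 − (1.2)² = 34.56;  Var(W) = 4.2 − (1.8)² = 0.96
Cov(U,W) = 1.2 − (1.2)(1.8) = -0.96
Var(U + W) = (1)²·34.56 + (1)²·0.96 + 2·(1)·(1)·-0.96 = 33.6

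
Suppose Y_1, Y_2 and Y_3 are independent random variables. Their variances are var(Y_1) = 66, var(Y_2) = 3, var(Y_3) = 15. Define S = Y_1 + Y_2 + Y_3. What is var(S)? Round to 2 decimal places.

84.00

By independence, var(S) = (1)²var(Y_1) + (1)²var(Y_2) + (1)²var(Y_3)
= (1)²·66 + (1)²·3 + (1)²·15 = 84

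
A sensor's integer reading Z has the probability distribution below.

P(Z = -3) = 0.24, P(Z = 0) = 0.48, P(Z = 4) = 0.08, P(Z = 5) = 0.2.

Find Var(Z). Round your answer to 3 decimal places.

E[Z] = (-3)(0.24) + (0)(0.48) + (4)(0.08) + (5)(0.2) = 0.6
E[Z²] = (-3)²(0.24) + (0)²(0.48) + (4)²(0.08) + (5)²(0.2) = 8.44
Var(Z) = E[Z²] − (E[Z])² = 8.44 − (0.6)² = 8.08

8.080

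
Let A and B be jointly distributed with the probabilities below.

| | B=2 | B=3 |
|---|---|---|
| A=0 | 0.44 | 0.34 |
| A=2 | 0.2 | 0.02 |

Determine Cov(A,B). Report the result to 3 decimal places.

-0.118

E[A] = 0.44,  E[B] = 2.36
E[AB] = 0.92
Cov(A,B) = E[AB] − E[A]E[B] = 0.92 − (0.44)(2.36) = -0.1184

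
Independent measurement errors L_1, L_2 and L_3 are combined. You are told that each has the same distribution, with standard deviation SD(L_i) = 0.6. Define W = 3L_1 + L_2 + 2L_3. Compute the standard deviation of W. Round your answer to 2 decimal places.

Var(L_i) = (0.6)² = 0.36
By independence, Var(W) = (3)²Var(L_1) + (1)²Var(L_2) + (2)²Var(L_3)
= (3)²·0.36 + (1)²·0.36 + (2)²·0.36 = 5.04
SD(W) = √5.04 ≈ 2.24

2.24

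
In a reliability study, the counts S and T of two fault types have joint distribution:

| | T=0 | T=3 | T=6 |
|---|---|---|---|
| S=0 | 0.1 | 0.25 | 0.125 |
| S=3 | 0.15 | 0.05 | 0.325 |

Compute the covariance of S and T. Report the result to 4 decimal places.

0.6300

E[S] = 1.575,  E[T] = 3.6
E[ST] = 6.3
Cov(S,T) = E[ST] − E[S]E[T] = 6.3 − (1.575)(3.6) = 0.63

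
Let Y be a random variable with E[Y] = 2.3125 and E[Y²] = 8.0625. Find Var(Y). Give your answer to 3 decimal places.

2.715

Var(Y) = 8.0625 − (2.3125)² = 2.71484375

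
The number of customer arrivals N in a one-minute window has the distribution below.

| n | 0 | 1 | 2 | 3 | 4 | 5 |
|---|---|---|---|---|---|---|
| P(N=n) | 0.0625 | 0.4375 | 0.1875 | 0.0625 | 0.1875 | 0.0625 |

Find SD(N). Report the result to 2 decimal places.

E[N] = (0)(0.0625) + (1)(0.4375) + (2)(0.1875) + (3)(0.0625) + (4)(0.1875) + (5)(0.0625) = 2.0625
E[N²] = (0)²(0.0625) + (1)²(0.4375) + (2)²(0.1875) + (3)²(0.0625) + (4)²(0.1875) + (5)²(0.0625) = 6.3125
V(N) = E[N²] − (E[N])² = 6.3125 − (2.0625)² = 2.05859375
SD(N) = √2.05859375 ≈ 1.43

1.43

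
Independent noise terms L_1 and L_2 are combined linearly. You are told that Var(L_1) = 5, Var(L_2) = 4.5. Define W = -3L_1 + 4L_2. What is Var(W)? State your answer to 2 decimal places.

By independence, Var(W) = (-3)²Var(L_1) + (4)²Var(L_2)
= (-3)²·5 + (4)²·4.5 = 117

117.00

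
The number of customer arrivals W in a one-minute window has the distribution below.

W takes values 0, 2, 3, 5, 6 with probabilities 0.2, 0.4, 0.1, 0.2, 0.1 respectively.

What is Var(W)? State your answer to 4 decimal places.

E[W] = (0)(0.2) + (2)(0.4) + (3)(0.1) + (5)(0.2) + (6)(0.1) = 2.7
E[W²] = (0)²(0.2) + (2)²(0.4) + (3)²(0.1) + (5)²(0.2) + (6)²(0.1) = 11.1
Var(W) = E[W²] − (E[W])² = 11.1 − (2.7)² = 3.81

3.8100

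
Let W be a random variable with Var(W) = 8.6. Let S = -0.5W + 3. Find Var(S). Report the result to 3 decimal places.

2.150

Var(-0.5W + 3) = (-0.5)²·Var(W) = 0.25·8.6 = 2.15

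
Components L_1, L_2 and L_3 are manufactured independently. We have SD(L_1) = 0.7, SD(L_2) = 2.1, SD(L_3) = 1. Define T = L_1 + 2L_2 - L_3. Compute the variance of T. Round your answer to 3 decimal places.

19.130

Var(L_1) = 0.49, Var(L_2) = 4.41, Var(L_3) = 1
By independence, Var(T) = (1)²Var(L_1) + (2)²Var(L_2) + (-1)²Var(L_3)
= (1)²·0.49 + (2)²·4.41 + (-1)²·1 = 19.13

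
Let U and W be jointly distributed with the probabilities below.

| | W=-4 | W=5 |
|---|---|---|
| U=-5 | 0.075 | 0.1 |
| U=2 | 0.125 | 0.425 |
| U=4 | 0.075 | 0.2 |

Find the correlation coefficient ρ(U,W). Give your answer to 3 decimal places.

0.140

E[U] = 1.325,  E[W] = 2.525
E[UW] = 5.05
Cov(U,W) = E[UW] − E[U]E[W] = 5.05 − (1.325)(2.525) = 1.704375
var(U) = 9.219375,  var(W) = 16.149375
ρ = 1.704375 / √(9.219375·16.149375) ≈ 0.140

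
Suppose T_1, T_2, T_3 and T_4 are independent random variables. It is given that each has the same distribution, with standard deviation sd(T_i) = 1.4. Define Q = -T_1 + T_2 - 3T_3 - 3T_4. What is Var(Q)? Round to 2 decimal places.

Var(T_i) = (1.4)² = 1.96
By independence, Var(Q) = (-1)²Var(T_1) + (1)²Var(T_2) + (-3)²Var(T_3) + (-3)²Var(T_4)
= (-1)²·1.96 + (1)²·1.96 + (-3)²·1.96 + (-3)²·1.96 = 39.2

39.20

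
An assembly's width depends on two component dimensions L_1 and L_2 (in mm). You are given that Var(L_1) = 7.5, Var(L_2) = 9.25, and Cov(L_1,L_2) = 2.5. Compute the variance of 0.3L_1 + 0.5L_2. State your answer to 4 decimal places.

3.7375

Var(0.3L_1 + 0.5L_2) = (0.3)²·Var(L_1) + (0.5)²·Var(L_2) + 2·(0.3)·(0.5)·Cov(L_1,L_2)
= 0.09·7.5 + 0.25·9.25 + 0.3·2.5 = 3.7375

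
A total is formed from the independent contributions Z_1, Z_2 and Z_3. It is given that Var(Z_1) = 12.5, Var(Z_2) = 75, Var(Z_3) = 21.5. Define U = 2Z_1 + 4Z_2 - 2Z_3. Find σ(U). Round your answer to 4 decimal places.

36.5513

By independence, Var(U) = (2)²Var(Z_1) + (4)²Var(Z_2) + (-2)²Var(Z_3)
= (2)²·12.5 + (4)²·75 + (-2)²·21.5 = 1336
σ(U) = √1336 ≈ 36.5513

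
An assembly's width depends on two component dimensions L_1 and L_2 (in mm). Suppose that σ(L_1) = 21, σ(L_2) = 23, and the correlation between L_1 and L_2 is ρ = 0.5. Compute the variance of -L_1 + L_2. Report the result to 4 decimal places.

var(L_1) = (21)² = 441;  var(L_2) = (23)² = 529
Cov(L_1,L_2) = ρ·σ(L_1)·σ(L_2) = 0.5·21·23 = 241.5
var(-L_1 + L_2) = (-1)²·var(L_1) + (1)²·var(L_2) + 2·(-1)·(1)·Cov(L_1,L_2)
= 1·441 + 1·529 + -2·241.5 = 487

487.0000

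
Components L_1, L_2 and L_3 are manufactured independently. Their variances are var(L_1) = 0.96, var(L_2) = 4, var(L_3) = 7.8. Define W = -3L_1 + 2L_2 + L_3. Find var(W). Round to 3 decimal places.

32.440

By independence, var(W) = (-3)²var(L_1) + (2)²var(L_2) + (1)²var(L_3)
= (-3)²·0.96 + (2)²·4 + (1)²·7.8 = 32.44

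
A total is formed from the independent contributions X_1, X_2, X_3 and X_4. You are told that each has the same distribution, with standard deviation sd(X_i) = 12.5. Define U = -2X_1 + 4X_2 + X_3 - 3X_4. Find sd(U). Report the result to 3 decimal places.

68.465

Var(X_i) = (12.5)² = 156.25
By independence, Var(U) = (-2)²Var(X_1) + (4)²Var(X_2) + (1)²Var(X_3) + (-3)²Var(X_4)
= (-2)²·156.25 + (4)²·156.25 + (1)²·156.25 + (-3)²·156.25 = 4687.5
sd(U) = √4687.5 ≈ 68.465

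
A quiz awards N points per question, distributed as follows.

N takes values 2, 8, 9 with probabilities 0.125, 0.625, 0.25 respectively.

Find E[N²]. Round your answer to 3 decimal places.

60.750

E[N²] = (2)²(0.125) + (8)²(0.625) + (9)²(0.25) = 60.75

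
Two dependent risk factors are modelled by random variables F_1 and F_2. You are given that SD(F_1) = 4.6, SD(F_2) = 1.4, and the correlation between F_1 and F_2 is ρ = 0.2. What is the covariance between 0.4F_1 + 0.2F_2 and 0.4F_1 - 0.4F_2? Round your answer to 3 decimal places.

var(F_1) = (4.6)² = 21.16;  var(F_2) = (1.4)² = 1.96
cov(F_1,F_2) = ρ·SD(F_1)·SD(F_2) = 0.2·4.6·1.4 = 1.288
cov(0.4F_1 + 0.2F_2, 0.4F_1 - 0.4F_2) = (0.4)(0.4)var(F_1) + (0.2)(-0.4)var(F_2) + [(0.4)(-0.4) + (0.2)(0.4)]cov(F_1,F_2)
= 0.16·21.16 + -0.08·1.96 + -0.08·1.288 = 3.12576

3.126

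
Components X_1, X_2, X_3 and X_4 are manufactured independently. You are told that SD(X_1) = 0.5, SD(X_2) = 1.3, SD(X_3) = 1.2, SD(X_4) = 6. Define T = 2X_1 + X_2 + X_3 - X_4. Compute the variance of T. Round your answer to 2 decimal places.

Var(X_1) = 0.25, Var(X_2) = 1.69, Var(X_3) = 1.44, Var(X_4) = 36
By independence, Var(T) = (2)²Var(X_1) + (1)²Var(X_2) + (1)²Var(X_3) + (-1)²Var(X_4)
= (2)²·0.25 + (1)²·1.69 + (1)²·1.44 + (-1)²·36 = 40.13

40.13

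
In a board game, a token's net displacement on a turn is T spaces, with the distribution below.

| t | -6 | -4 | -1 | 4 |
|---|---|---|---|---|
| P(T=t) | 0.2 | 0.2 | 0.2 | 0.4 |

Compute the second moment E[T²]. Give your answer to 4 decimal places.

E[T²] = (-6)²(0.2) + (-4)²(0.2) + (-1)²(0.2) + (4)²(0.4) = 17

17.0000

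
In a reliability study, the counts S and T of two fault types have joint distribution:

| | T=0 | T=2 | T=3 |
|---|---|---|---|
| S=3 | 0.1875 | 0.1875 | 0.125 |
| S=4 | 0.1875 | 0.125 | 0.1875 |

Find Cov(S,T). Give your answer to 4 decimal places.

E[S] = 3.5,  E[T] = 1.5625
E[ST] = 5.5
Cov(S,T) = E[ST] − E[S]E[T] = 5.5 − (3.5)(1.5625) = 0.03125

0.0313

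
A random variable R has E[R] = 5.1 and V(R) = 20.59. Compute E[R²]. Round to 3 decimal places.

46.600

E[R²] = V(R) + (E[R])² = 20.59 + (5.1)² = 46.6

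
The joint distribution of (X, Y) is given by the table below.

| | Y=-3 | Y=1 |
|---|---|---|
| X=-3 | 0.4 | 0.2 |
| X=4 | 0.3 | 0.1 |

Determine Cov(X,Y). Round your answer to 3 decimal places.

-0.560

E[X] = -0.2,  E[Y] = -1.8
E[XY] = -0.2
Cov(X,Y) = E[XY] − E[X]E[Y] = -0.2 − (-0.2)(-1.8) = -0.56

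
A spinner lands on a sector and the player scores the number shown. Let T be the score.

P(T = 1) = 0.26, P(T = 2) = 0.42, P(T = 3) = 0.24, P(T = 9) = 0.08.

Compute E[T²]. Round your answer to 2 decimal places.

10.58

E[T²] = (1)²(0.26) + (2)²(0.42) + (3)²(0.24) + (9)²(0.08) = 10.58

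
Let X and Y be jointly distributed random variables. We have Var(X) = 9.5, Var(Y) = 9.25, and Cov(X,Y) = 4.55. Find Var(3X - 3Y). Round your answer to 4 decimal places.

Var(3X - 3Y) = (3)²·Var(X) + (-3)²·Var(Y) + 2·(3)·(-3)·Cov(X,Y)
= 9·9.5 + 9·9.25 + -18·4.55 = 86.85

86.8500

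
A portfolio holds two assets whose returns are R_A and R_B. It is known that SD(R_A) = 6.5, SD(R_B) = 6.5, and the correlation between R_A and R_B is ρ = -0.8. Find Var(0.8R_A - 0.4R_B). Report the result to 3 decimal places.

55.432

Var(R_A) = (6.5)² = 42.25;  Var(R_B) = (6.5)² = 42.25
Cov(R_A,R_B) = ρ·SD(R_A)·SD(R_B) = -0.8·6.5·6.5 = -33.8
Var(0.8R_A - 0.4R_B) = (0.8)²·Var(R_A) + (-0.4)²·Var(R_B) + 2·(0.8)·(-0.4)·Cov(R_A,R_B)
= 0.64·42.25 + 0.16·42.25 + -0.64·-33.8 = 55.432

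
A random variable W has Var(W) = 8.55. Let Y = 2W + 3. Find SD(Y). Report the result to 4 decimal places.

5.8481

Var(2W + 3) = (2)²·8.55 = 34.2
SD(Y) = √34.2 ≈ 5.8481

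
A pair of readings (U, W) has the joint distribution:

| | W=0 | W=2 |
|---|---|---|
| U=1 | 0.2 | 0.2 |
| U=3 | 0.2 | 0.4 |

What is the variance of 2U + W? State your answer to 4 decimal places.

E[U] = 2.2,  E[W] = 1.2,  E[UW] = 2.8
Var(U) = 5.8 − (2.2)² = 0.96;  Var(W) = 2.4 − (1.2)² = 0.96
cov(U,W) = 2.8 − (2.2)(1.2) = 0.16
Var(2U + W) = (2)²·0.96 + (1)²·0.96 + 2·(2)·(1)·0.16 = 5.44

5.4400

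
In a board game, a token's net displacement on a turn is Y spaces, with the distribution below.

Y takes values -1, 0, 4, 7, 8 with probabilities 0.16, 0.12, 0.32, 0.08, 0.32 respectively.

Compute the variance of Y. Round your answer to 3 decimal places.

11.702

E[Y] = (-1)(0.16) + (0)(0.12) + (4)(0.32) + (7)(0.08) + (8)(0.32) = 4.24
E[Y²] = (-1)²(0.16) + (0)²(0.12) + (4)²(0.32) + (7)²(0.08) + (8)²(0.32) = 29.68
V(Y) = E[Y²] − (E[Y])² = 29.68 − (4.24)² = 11.7024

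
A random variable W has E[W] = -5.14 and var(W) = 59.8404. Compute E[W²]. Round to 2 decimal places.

86.26

E[W²] = var(W) + (E[W])² = 59.8404 + (-5.14)² = 86.26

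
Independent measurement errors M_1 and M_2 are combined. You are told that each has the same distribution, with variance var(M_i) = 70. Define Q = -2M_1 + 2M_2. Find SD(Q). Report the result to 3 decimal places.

By independence, var(Q) = (-2)²var(M_1) + (2)²var(M_2)
= (-2)²·70 + (2)²·70 = 560
SD(Q) = √560 ≈ 23.664

23.664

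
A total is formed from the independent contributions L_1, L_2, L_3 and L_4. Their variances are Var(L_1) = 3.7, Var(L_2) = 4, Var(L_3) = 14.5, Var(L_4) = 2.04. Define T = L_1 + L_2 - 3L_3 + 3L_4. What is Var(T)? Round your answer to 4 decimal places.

156.5600

By independence, Var(T) = (1)²Var(L_1) + (1)²Var(L_2) + (-3)²Var(L_3) + (3)²Var(L_4)
= (1)²·3.7 + (1)²·4 + (-3)²·14.5 + (3)²·2.04 = 156.56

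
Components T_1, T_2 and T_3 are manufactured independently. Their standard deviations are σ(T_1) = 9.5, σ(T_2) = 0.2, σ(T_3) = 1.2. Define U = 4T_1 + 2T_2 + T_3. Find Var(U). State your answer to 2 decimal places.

1445.60

Var(T_1) = 90.25, Var(T_2) = 0.04, Var(T_3) = 1.44
By independence, Var(U) = (4)²Var(T_1) + (2)²Var(T_2) + (1)²Var(T_3)
= (4)²·90.25 + (2)²·0.04 + (1)²·1.44 = 1445.6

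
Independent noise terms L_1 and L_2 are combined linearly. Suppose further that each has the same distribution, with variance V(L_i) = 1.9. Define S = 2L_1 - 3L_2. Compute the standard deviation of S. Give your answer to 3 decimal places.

By independence, V(S) = (2)²V(L_1) + (-3)²V(L_2)
= (2)²·1.9 + (-3)²·1.9 = 24.7
SD(S) = √24.7 ≈ 4.970

4.970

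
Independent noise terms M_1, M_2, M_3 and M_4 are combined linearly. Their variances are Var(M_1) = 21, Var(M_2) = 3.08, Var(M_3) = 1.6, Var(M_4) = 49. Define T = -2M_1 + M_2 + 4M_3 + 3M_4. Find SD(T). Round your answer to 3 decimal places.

By independence, Var(T) = (-2)²Var(M_1) + (1)²Var(M_2) + (4)²Var(M_3) + (3)²Var(M_4)
= (-2)²·21 + (1)²·3.08 + (4)²·1.6 + (3)²·49 = 553.68
SD(T) = √553.68 ≈ 23.530

23.530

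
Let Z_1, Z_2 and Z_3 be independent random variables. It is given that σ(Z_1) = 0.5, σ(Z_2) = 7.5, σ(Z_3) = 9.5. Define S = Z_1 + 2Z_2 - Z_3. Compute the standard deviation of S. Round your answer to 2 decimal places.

var(Z_1) = 0.25, var(Z_2) = 56.25, var(Z_3) = 90.25
By independence, var(S) = (1)²var(Z_1) + (2)²var(Z_2) + (-1)²var(Z_3)
= (1)²·0.25 + (2)²·56.25 + (-1)²·90.25 = 315.5
σ(S) = √315.5 ≈ 17.76

17.76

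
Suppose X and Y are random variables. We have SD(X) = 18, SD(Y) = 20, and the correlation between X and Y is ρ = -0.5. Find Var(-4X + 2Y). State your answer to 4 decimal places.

9664.0000

Var(X) = (18)² = 324;  Var(Y) = (20)² = 400
Cov(X,Y) = ρ·SD(X)·SD(Y) = -0.5·18·20 = -180
Var(-4X + 2Y) = (-4)²·Var(X) + (2)²·Var(Y) + 2·(-4)·(2)·Cov(X,Y)
= 16·324 + 4·400 + -16·-180 = 9664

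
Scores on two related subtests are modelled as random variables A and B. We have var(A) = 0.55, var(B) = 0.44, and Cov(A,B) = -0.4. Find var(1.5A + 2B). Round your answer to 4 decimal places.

var(1.5A + 2B) = (1.5)²·var(A) + (2)²·var(B) + 2·(1.5)·(2)·Cov(A,B)
= 2.25·0.55 + 4·0.44 + 6·-0.4 = 0.5975

0.5975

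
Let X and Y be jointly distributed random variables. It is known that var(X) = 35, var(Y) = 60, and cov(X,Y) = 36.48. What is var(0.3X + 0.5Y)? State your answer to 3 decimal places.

29.094

var(0.3X + 0.5Y) = (0.3)²·var(X) + (0.5)²·var(Y) + 2·(0.3)·(0.5)·cov(X,Y)
= 0.09·35 + 0.25·60 + 0.3·36.48 = 29.094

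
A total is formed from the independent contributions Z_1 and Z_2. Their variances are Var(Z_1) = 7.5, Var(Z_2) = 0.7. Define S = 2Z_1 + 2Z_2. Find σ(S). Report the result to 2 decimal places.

By independence, Var(S) = (2)²Var(Z_1) + (2)²Var(Z_2)
= (2)²·7.5 + (2)²·0.7 = 32.8
σ(S) = √32.8 ≈ 5.73

5.73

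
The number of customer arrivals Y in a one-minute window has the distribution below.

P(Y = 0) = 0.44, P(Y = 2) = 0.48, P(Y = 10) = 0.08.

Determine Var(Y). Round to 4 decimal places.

6.8224

E[Y] = (0)(0.44) + (2)(0.48) + (10)(0.08) = 1.76
E[Y²] = (0)²(0.44) + (2)²(0.48) + (10)²(0.08) = 9.92
Var(Y) = E[Y²] − (E[Y])² = 9.92 − (1.76)² = 6.8224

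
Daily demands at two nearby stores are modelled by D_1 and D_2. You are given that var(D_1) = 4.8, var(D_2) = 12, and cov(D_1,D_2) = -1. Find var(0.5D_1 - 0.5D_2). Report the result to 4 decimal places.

4.7000

var(0.5D_1 - 0.5D_2) = (0.5)²·var(D_1) + (-0.5)²·var(D_2) + 2·(0.5)·(-0.5)·cov(D_1,D_2)
= 0.25·4.8 + 0.25·12 + -0.5·-1 = 4.7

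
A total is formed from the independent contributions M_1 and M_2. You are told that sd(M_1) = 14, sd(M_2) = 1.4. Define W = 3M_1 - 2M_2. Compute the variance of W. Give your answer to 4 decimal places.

Var(M_1) = 196, Var(M_2) = 1.96
By independence, Var(W) = (3)²Var(M_1) + (-2)²Var(M_2)
= (3)²·196 + (-2)²·1.96 = 1771.84

1771.8400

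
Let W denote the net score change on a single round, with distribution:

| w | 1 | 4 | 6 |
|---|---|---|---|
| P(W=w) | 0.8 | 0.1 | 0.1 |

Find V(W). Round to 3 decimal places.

2.760

E[W] = (1)(0.8) + (4)(0.1) + (6)(0.1) = 1.8
E[W²] = (1)²(0.8) + (4)²(0.1) + (6)²(0.1) = 6
V(W) = E[W²] − (E[W])² = 6 − (1.8)² = 2.76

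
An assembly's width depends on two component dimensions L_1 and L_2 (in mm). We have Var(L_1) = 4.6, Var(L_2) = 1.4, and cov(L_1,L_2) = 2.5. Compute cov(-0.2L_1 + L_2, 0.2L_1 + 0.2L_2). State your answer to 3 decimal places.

cov(-0.2L_1 + L_2, 0.2L_1 + 0.2L_2) = (-0.2)(0.2)Var(L_1) + (1)(0.2)Var(L_2) + [(-0.2)(0.2) + (1)(0.2)]cov(L_1,L_2)
= -0.04·4.6 + 0.2·1.4 + 0.16·2.5 = 0.496

0.496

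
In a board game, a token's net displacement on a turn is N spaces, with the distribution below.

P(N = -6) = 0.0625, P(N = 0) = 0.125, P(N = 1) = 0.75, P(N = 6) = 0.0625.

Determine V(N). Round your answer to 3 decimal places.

E[N] = (-6)(0.0625) + (0)(0.125) + (1)(0.75) + (6)(0.0625) = 0.75
E[N²] = (-6)²(0.0625) + (0)²(0.125) + (1)²(0.75) + (6)²(0.0625) = 5.25
V(N) = E[N²] − (E[N])² = 5.25 − (0.75)² = 4.6875

4.688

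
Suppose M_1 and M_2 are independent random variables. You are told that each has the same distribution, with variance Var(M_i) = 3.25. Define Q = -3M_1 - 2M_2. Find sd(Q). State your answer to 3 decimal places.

By independence, Var(Q) = (-3)²Var(M_1) + (-2)²Var(M_2)
= (-3)²·3.25 + (-2)²·3.25 = 42.25
sd(Q) = √42.25 ≈ 6.500

6.500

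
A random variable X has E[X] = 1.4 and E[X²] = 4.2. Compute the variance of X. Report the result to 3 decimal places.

2.240

V(X) = 4.2 − (1.4)² = 2.24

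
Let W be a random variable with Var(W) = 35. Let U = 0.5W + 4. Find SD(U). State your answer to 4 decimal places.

Var(0.5W + 4) = (0.5)²·35 = 8.75
SD(U) = √8.75 ≈ 2.9580

2.9580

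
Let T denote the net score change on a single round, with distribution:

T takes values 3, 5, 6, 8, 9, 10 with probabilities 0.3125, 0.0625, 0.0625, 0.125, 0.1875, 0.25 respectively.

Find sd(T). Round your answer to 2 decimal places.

E[T] = (3)(0.3125) + (5)(0.0625) + (6)(0.0625) + (8)(0.125) + (9)(0.1875) + (10)(0.25) = 6.8125
E[T²] = (3)²(0.3125) + (5)²(0.0625) + (6)²(0.0625) + (8)²(0.125) + (9)²(0.1875) + (10)²(0.25) = 54.8125
var(T) = E[T²] − (E[T])² = 54.8125 − (6.8125)² = 8.40234375
sd(T) = √8.40234375 ≈ 2.90

2.90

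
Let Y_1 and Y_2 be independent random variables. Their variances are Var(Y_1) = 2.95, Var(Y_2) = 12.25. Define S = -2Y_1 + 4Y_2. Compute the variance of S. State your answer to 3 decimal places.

207.800

By independence, Var(S) = (-2)²Var(Y_1) + (4)²Var(Y_2)
= (-2)²·2.95 + (4)²·12.25 = 207.8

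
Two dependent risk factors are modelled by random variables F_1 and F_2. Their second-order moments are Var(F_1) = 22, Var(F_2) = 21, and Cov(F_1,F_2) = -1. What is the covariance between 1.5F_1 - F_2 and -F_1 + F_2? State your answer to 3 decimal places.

Cov(1.5F_1 - F_2, -F_1 + F_2) = (1.5)(-1)Var(F_1) + (-1)(1)Var(F_2) + [(1.5)(1) + (-1)(-1)]Cov(F_1,F_2)
= -1.5·22 + -1·21 + 2.5·-1 = -56.5

-56.500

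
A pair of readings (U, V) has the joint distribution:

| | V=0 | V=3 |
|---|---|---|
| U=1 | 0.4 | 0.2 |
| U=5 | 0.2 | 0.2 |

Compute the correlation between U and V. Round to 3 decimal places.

0.167

E[U] = 2.6,  E[V] = 1.2
E[UV] = 3.6
Cov(U,V) = E[UV] − E[U]E[V] = 3.6 − (2.6)(1.2) = 0.48
Var(U) = 3.84,  Var(V) = 2.16
ρ = 0.48 / √(3.84·2.16) ≈ 0.167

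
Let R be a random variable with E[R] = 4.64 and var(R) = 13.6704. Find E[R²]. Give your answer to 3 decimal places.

E[R²] = var(R) + (E[R])² = 13.6704 + (4.64)² = 35.2

35.200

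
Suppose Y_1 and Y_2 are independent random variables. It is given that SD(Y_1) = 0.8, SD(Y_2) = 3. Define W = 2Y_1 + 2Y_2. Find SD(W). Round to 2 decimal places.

V(Y_1) = 0.64, V(Y_2) = 9
By independence, V(W) = (2)²V(Y_1) + (2)²V(Y_2)
= (2)²·0.64 + (2)²·9 = 38.56
SD(W) = √38.56 ≈ 6.21

6.21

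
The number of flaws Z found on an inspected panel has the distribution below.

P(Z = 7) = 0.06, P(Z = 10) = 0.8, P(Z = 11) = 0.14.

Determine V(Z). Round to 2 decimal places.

E[Z] = (7)(0.06) + (10)(0.8) + (11)(0.14) = 9.96
E[Z²] = (7)²(0.06) + (10)²(0.8) + (11)²(0.14) = 99.88
V(Z) = E[Z²] − (E[Z])² = 99.88 − (9.96)² = 0.6784

0.68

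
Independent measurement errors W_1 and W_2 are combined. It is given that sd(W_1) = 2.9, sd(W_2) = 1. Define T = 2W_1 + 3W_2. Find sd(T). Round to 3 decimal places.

var(W_1) = 8.41, var(W_2) = 1
By independence, var(T) = (2)²var(W_1) + (3)²var(W_2)
= (2)²·8.41 + (3)²·1 = 42.64
sd(T) = √42.64 ≈ 6.530

6.530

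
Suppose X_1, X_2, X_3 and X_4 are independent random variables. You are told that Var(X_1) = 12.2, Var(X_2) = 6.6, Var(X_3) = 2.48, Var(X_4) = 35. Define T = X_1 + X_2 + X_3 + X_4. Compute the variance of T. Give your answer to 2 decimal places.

By independence, Var(T) = (1)²Var(X_1) + (1)²Var(X_2) + (1)²Var(X_3) + (1)²Var(X_4)
= (1)²·12.2 + (1)²·6.6 + (1)²·2.48 + (1)²·35 = 56.28

56.28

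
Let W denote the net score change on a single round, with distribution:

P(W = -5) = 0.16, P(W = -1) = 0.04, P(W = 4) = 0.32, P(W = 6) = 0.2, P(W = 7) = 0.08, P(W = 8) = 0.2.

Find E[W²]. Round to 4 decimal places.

E[W²] = (-5)²(0.16) + (-1)²(0.04) + (4)²(0.32) + (6)²(0.2) + (7)²(0.08) + (8)²(0.2) = 33.08

33.0800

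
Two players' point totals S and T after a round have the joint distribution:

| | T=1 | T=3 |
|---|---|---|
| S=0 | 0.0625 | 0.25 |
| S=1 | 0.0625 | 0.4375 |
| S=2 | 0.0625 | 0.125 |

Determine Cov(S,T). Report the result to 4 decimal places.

-0.0469

E[S] = 0.875,  E[T] = 2.625
E[ST] = 2.25
Cov(S,T) = E[ST] − E[S]E[T] = 2.25 − (0.875)(2.625) = -0.046875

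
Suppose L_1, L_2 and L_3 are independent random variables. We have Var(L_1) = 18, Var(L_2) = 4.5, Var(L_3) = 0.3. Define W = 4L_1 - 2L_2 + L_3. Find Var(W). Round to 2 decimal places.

By independence, Var(W) = (4)²Var(L_1) + (-2)²Var(L_2) + (1)²Var(L_3)
= (4)²·18 + (-2)²·4.5 + (1)²·0.3 = 306.3

306.30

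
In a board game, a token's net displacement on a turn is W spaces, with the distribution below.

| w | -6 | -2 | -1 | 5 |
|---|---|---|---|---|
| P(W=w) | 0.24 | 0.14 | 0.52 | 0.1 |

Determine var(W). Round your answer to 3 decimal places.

E[W] = (-6)(0.24) + (-2)(0.14) + (-1)(0.52) + (5)(0.1) = -1.74
E[W²] = (-6)²(0.24) + (-2)²(0.14) + (-1)²(0.52) + (5)²(0.1) = 12.22
var(W) = E[W²] − (E[W])² = 12.22 − (-1.74)² = 9.1924

9.192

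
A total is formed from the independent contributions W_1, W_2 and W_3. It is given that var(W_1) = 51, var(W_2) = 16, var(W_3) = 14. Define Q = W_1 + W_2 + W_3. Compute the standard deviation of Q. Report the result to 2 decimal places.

By independence, var(Q) = (1)²var(W_1) + (1)²var(W_2) + (1)²var(W_3)
= (1)²·51 + (1)²·16 + (1)²·14 = 81
SD(Q) = √81 ≈ 9.00

9.00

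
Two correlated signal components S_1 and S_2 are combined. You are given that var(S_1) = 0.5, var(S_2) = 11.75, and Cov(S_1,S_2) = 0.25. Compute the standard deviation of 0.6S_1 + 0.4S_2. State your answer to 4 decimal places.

var(0.6S_1 + 0.4S_2) = (0.6)²·var(S_1) + (0.4)²·var(S_2) + 2·(0.6)·(0.4)·Cov(S_1,S_2)
= 0.36·0.5 + 0.16·11.75 + 0.48·0.25 = 2.18
σ(0.6S_1 + 0.4S_2) = √2.18 ≈ 1.4765

1.4765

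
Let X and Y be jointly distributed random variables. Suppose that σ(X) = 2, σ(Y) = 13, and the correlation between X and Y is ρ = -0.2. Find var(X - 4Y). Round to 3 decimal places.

var(X) = (2)² = 4;  var(Y) = (13)² = 169
Cov(X,Y) = ρ·σ(X)·σ(Y) = -0.2·2·13 = -5.2
var(X - 4Y) = (1)²·var(X) + (-4)²·var(Y) + 2·(1)·(-4)·Cov(X,Y)
= 1·4 + 16·169 + -8·-5.2 = 2749.6

2749.600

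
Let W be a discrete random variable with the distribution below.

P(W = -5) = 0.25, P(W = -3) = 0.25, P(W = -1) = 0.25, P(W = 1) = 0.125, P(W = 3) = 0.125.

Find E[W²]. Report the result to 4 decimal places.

E[W²] = (-5)²(0.25) + (-3)²(0.25) + (-1)²(0.25) + (1)²(0.125) + (3)²(0.125) = 10

10.0000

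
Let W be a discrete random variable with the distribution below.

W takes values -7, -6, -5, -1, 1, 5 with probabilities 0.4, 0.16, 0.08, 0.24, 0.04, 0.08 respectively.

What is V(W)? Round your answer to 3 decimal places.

E[W] = (-7)(0.4) + (-6)(0.16) + (-5)(0.08) + (-1)(0.24) + (1)(0.04) + (5)(0.08) = -3.96
E[W²] = (-7)²(0.4) + (-6)²(0.16) + (-5)²(0.08) + (-1)²(0.24) + (1)²(0.04) + (5)²(0.08) = 29.64
V(W) = E[W²] − (E[W])² = 29.64 − (-3.96)² = 13.9584

13.958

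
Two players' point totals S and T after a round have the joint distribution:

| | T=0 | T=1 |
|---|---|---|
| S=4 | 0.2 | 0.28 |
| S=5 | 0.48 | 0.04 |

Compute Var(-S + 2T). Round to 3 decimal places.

E[S] = 4.52,  E[T] = 0.32,  E[ST] = 1.32
Var(S) = 20.68 − (4.52)² = 0.2496;  Var(T) = 0.32 − (0.32)² = 0.2176
Cov(S,T) = 1.32 − (4.52)(0.32) = -0.1264
Var(-S + 2T) = (-1)²·0.2496 + (2)²·0.2176 + 2·(-1)·(2)·-0.1264 = 1.6256

1.626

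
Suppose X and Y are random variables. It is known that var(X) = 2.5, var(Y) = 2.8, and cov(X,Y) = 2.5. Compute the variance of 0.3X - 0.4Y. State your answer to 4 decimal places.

0.0730

var(0.3X - 0.4Y) = (0.3)²·var(X) + (-0.4)²·var(Y) + 2·(0.3)·(-0.4)·cov(X,Y)
= 0.09·2.5 + 0.16·2.8 + -0.24·2.5 = 0.073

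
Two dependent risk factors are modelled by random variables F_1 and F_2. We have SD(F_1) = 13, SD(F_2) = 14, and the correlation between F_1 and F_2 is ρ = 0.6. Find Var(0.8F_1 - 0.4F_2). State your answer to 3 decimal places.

69.632

Var(F_1) = (13)² = 169;  Var(F_2) = (14)² = 196
Cov(F_1,F_2) = ρ·SD(F_1)·SD(F_2) = 0.6·13·14 = 109.2
Var(0.8F_1 - 0.4F_2) = (0.8)²·Var(F_1) + (-0.4)²·Var(F_2) + 2·(0.8)·(-0.4)·Cov(F_1,F_2)
= 0.64·169 + 0.16·196 + -0.64·109.2 = 69.632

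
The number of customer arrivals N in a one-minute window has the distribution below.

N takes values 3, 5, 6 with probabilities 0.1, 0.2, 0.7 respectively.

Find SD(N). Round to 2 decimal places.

E[N] = (3)(0.1) + (5)(0.2) + (6)(0.7) = 5.5
E[N²] = (3)²(0.1) + (5)²(0.2) + (6)²(0.7) = 31.1
Var(N) = E[N²] − (E[N])² = 31.1 − (5.5)² = 0.85
SD(N) = √0.85 ≈ 0.92

0.92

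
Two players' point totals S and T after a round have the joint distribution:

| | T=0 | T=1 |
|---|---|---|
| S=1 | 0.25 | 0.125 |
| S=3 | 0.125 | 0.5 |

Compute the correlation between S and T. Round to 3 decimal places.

E[S] = 2.25,  E[T] = 0.625
E[ST] = 1.625
cov(S,T) = E[ST] − E[S]E[T] = 1.625 − (2.25)(0.625) = 0.21875
V(S) = 0.9375,  V(T) = 0.234375
ρ = 0.21875 / √(0.9375·0.234375) ≈ 0.467

0.467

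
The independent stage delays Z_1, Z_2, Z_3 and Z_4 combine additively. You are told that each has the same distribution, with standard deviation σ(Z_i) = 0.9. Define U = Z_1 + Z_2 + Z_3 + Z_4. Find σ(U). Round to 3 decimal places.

V(Z_i) = (0.9)² = 0.81
By independence, V(U) = (1)²V(Z_1) + (1)²V(Z_2) + (1)²V(Z_3) + (1)²V(Z_4)
= (1)²·0.81 + (1)²·0.81 + (1)²·0.81 + (1)²·0.81 = 3.24
σ(U) = √3.24 ≈ 1.800

1.800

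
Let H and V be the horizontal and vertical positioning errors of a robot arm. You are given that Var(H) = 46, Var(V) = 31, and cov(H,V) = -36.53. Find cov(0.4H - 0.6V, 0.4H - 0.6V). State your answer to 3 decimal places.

36.054

cov(0.4H - 0.6V, 0.4H - 0.6V) = (0.4)(0.4)Var(H) + (-0.6)(-0.6)Var(V) + [(0.4)(-0.6) + (-0.6)(0.4)]cov(H,V)
= 0.16·46 + 0.36·31 + -0.48·-36.53 = 36.0544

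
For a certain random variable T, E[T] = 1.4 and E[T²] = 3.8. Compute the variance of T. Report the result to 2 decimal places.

V(T) = 3.8 − (1.4)² = 1.84

1.84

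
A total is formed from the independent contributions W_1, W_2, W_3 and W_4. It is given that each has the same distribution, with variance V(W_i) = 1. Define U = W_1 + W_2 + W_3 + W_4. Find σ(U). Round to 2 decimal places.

2.00

By independence, V(U) = (1)²V(W_1) + (1)²V(W_2) + (1)²V(W_3) + (1)²V(W_4)
= (1)²·1 + (1)²·1 + (1)²·1 + (1)²·1 = 4
σ(U) = √4 ≈ 2.00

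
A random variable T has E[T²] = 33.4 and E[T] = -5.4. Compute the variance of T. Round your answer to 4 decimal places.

Var(T) = 33.4 − (-5.4)² = 4.24

4.2400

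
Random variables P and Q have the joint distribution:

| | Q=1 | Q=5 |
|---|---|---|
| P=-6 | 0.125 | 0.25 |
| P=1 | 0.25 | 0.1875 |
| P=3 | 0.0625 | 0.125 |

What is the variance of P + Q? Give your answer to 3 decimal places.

16.125

E[P] = -1.25,  E[Q] = 3.25,  E[PQ] = -5
var(P) = 15.625 − (-1.25)² = 14.0625;  var(Q) = 14.5 − (3.25)² = 3.9375
cov(P,Q) = -5 − (-1.25)(3.25) = -0.9375
var(P + Q) = (1)²·14.0625 + (1)²·3.9375 + 2·(1)·(1)·-0.9375 = 16.125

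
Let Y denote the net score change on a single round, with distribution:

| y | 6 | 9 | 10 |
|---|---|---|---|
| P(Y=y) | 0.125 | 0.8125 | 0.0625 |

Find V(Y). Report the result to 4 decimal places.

1.0898

E[Y] = (6)(0.125) + (9)(0.8125) + (10)(0.0625) = 8.6875
E[Y²] = (6)²(0.125) + (9)²(0.8125) + (10)²(0.0625) = 76.5625
V(Y) = E[Y²] − (E[Y])² = 76.5625 − (8.6875)² = 1.08984375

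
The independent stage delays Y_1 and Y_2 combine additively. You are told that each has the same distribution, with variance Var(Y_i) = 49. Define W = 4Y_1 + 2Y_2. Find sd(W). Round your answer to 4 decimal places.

31.3050

By independence, Var(W) = (4)²Var(Y_1) + (2)²Var(Y_2)
= (4)²·49 + (2)²·49 = 980
sd(W) = √980 ≈ 31.3050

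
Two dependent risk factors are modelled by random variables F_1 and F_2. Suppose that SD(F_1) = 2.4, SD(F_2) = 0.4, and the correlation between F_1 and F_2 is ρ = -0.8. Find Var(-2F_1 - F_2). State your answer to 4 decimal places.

20.1280

Var(F_1) = (2.4)² = 5.76;  Var(F_2) = (0.4)² = 0.16
Cov(F_1,F_2) = ρ·SD(F_1)·SD(F_2) = -0.8·2.4·0.4 = -0.768
Var(-2F_1 - F_2) = (-2)²·Var(F_1) + (-1)²·Var(F_2) + 2·(-2)·(-1)·Cov(F_1,F_2)
= 4·5.76 + 1·0.16 + 4·-0.768 = 20.128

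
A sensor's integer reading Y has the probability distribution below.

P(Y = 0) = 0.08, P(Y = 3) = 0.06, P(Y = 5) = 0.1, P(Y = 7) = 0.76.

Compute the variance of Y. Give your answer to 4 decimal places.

4.2800

E[Y] = (0)(0.08) + (3)(0.06) + (5)(0.1) + (7)(0.76) = 6
E[Y²] = (0)²(0.08) + (3)²(0.06) + (5)²(0.1) + (7)²(0.76) = 40.28
var(Y) = E[Y²] − (E[Y])² = 40.28 − (6)² = 4.28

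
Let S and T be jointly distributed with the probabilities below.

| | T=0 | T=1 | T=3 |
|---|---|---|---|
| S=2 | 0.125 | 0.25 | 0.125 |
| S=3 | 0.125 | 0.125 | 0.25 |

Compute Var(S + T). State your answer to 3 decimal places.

2.000

E[S] = 2.5,  E[T] = 1.5,  E[ST] = 3.875
Var(S) = 6.5 − (2.5)² = 0.25;  Var(T) = 3.75 − (1.5)² = 1.5
Cov(S,T) = 3.875 − (2.5)(1.5) = 0.125
Var(S + T) = (1)²·0.25 + (1)²·1.5 + 2·(1)·(1)·0.125 = 2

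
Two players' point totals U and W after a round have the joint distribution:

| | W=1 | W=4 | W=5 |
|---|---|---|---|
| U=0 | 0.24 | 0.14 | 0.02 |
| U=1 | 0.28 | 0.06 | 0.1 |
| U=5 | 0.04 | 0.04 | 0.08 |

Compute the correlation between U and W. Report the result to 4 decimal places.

0.3009

E[U] = 1.24,  E[W] = 2.52
E[UW] = 4.02
cov(U,W) = E[UW] − E[U]E[W] = 4.02 − (1.24)(2.52) = 0.8952
Var(U) = 2.9024,  Var(W) = 3.0496
ρ = 0.8952 / √(2.9024·3.0496) ≈ 0.3009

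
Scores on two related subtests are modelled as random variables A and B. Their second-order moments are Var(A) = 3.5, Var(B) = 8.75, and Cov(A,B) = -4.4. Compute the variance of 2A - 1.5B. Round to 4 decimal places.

60.0875

Var(2A - 1.5B) = (2)²·Var(A) + (-1.5)²·Var(B) + 2·(2)·(-1.5)·Cov(A,B)
= 4·3.5 + 2.25·8.75 + -6·-4.4 = 60.0875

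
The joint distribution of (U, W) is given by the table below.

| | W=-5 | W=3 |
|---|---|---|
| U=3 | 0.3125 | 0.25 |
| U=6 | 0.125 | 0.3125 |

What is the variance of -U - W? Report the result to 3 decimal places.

21.152

E[U] = 4.3125,  E[W] = -0.5,  E[UW] = -0.5625
Var(U) = 20.8125 − (4.3125)² = 2.21484375;  Var(W) = 16 − (-0.5)² = 15.75
cov(U,W) = -0.5625 − (4.3125)(-0.5) = 1.59375
Var(-U - W) = (-1)²·2.21484375 + (-1)²·15.75 + 2·(-1)·(-1)·1.59375 = 21.15234375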